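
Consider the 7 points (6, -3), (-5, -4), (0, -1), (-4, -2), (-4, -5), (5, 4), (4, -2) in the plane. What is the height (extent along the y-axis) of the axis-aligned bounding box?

9

max y = 4, min y = -5, so height = 9.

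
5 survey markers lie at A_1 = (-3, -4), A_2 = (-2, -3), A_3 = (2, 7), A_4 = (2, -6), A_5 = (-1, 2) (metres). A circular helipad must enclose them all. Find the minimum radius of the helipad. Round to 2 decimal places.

The minimum enclosing circle is determined by three boundary points: A_1, A_3, A_4.
Their circumcentre is (1.7, 0.5) with r² = 42.34.
The farthest remaining point A_2 is at distance² 25.94 ≤ 42.34.
r = √(42.34) ≈ 6.51.

6.51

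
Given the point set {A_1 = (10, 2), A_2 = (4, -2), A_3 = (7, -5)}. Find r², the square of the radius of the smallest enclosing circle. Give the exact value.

15.08

Side lengths²: A_1A_2² = 52, A_1A_3² = 58, A_2A_3² = 18.
Since A_1A_3² = 58 < 52 + 18 = 70, the triangle is acute, so the smallest enclosing circle is the circumcircle.
Circumcentre = (7.8, -1.2), r² = 15.08.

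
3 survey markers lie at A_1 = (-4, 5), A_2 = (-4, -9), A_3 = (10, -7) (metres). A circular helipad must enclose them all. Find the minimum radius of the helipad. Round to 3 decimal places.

Side lengths²: A_1A_2² = 196, A_1A_3² = 340, A_2A_3² = 200.
Since A_1A_3² = 340 < 200 + 196 = 396, the triangle is acute, so the smallest enclosing circle is the circumcircle.
Circumcentre = (15/7, -2), r² = 4250/49.
r = √(4250/49) ≈ 9.313.

9.313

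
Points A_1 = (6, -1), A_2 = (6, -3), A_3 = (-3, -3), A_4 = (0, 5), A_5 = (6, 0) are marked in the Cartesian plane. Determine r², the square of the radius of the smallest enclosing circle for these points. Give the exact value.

By Welzl's lemma the MEC is supported by two points (diametrically opposite) or three points (on a circumcircle).
The minimum enclosing circle is determined by three boundary points: A_2, A_3, A_4.
Their circumcentre is (1.5, -0.125) with r² = 28.515625.
The farthest remaining point A_1 is at distance² 21.015625 ≤ 28.515625.

28.515625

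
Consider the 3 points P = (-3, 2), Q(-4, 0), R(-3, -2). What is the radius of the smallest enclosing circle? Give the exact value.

2

Side lengths²: PQ² = 5, PR² = 16, QR² = 5.
Since PR² = 16 ≥ 5 + 5 = 10, the angle opposite PR is not acute, so the smallest enclosing circle has PR as diameter.
Centre = midpoint of PR = (-3, 0), r² = 16/4 = 4.
r = √4 = 2.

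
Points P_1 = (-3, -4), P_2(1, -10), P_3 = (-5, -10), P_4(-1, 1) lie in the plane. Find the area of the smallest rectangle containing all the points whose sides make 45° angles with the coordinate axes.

97.5

In coordinates u = x + y, v = x − y the rectangle is axis-aligned; the map (x,y)→(u,v) scales areas by 2.
u-values: -7, -9, -15, 0; range = 0 − (-15) = 15.
v-values: 1, 11, 5, -2; range = 11 − (-2) = 13.
Area = (15 × 13) / 2 = 97.5.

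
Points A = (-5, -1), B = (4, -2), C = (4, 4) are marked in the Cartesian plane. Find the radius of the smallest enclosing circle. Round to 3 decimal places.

Side lengths²: AB² = 82, AC² = 106, BC² = 36.
Since AC² = 106 < 82 + 36 = 118, the triangle is acute, so the smallest enclosing circle is the circumcircle.
Circumcentre = (-2/9, 1), r² = 2173/81.
r = √(2173/81) ≈ 5.179.

5.179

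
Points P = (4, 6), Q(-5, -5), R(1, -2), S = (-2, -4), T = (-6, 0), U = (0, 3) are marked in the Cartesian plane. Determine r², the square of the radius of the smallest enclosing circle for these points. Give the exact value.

50.5

A smallest enclosing disk is always determined by at most three of the input points on its boundary.
The farthest pair is P–Q with squared distance 202. The circle on this segment as diameter has centre (-0.5, 0.5) and r² = 202/4 = 50.5.
Check R: distance² to centre = 8.5 ≤ 50.5, so it lies inside.
All remaining points lie in this disk, and no smaller disk contains both endpoints, so this is the minimum enclosing circle.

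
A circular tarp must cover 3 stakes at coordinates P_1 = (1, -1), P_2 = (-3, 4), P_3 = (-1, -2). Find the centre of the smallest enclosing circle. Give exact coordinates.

(-19/14, 17/14)

Side lengths²: P_1P_2² = 41, P_1P_3² = 5, P_2P_3² = 40.
Since P_1P_2² = 41 < 40 + 5 = 45, the triangle is acute, so the smallest enclosing circle is the circumcircle.
Circumcentre = (-19/14, 17/14), r² = 1025/98.
Centre = (-19/14, 17/14).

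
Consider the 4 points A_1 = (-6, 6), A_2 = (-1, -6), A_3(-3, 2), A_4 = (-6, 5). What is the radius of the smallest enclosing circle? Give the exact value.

6.5

By Welzl's lemma the MEC is supported by two points (diametrically opposite) or three points (on a circumcircle).
The farthest pair is A_1–A_2 with squared distance 169. The circle on this segment as diameter has centre (-3.5, 0) and r² = 169/4 = 42.25.
Check A_3: distance² to centre = 4.25 ≤ 42.25, so it lies inside.
All remaining points lie in this disk, and no smaller disk contains both endpoints, so this is the minimum enclosing circle.
r = √(42.25) = 6.5.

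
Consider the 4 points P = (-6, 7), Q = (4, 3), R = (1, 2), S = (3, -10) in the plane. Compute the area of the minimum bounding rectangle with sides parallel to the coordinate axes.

170

x ranges over [-6, 4], width 10.
y ranges over [-10, 7], height 17.
Area = 10 × 17 = 170.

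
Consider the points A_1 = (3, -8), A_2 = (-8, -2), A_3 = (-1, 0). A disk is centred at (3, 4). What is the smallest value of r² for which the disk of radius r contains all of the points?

157

The required radius is the distance from (3, 4) to the farthest point.
Squared distances: 144, 157, 32.
Maximum is 157, attained at A_2.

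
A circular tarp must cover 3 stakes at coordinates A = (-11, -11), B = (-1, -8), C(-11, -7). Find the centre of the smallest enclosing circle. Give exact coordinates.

Side lengths²: AB² = 109, AC² = 16, BC² = 101.
Since AB² = 109 < 101 + 16 = 117, the triangle is acute, so the smallest enclosing circle is the circumcircle.
Circumcentre = (-6.15, -9), r² = 27.5225.
Centre = (-6.15, -9).

(-6.15, -9)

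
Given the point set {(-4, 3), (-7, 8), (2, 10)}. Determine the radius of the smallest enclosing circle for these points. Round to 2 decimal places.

4.86

Call the three points A, B, C in the order given.
Side lengths²: AB² = 34, AC² = 85, BC² = 85.
Since BC² = 85 < 85 + 34 = 119, the triangle is acute, so the smallest enclosing circle is the circumcircle.
Circumcentre = (-13/6, 7.5), r² = 425/18.
r = √(425/18) ≈ 4.86.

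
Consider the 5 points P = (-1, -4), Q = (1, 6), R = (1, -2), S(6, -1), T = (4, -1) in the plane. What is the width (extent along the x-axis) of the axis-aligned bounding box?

max x = 6, min x = -1, so width = 7.

7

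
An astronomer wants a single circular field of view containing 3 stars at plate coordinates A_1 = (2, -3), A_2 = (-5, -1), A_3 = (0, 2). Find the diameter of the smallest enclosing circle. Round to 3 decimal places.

Side lengths²: A_1A_2² = 53, A_1A_3² = 29, A_2A_3² = 34.
Since A_1A_2² = 53 < 34 + 29 = 63, the triangle is acute, so the smallest enclosing circle is the circumcircle.
Circumcentre = (-83/62, -89/62), r² = 26129/1922.
Diameter = 2r = 2√(26129/1922) ≈ 7.374.

7.374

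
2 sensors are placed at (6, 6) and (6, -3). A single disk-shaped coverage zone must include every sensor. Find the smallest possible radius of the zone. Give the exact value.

4.5

The smallest circle enclosing two points has them as diameter endpoints.
Centre = midpoint = (6, 1.5); r² = |(6, 6)−(6, -3)|²/4 = 81/4 = 20.25.
r = √(20.25) = 4.5.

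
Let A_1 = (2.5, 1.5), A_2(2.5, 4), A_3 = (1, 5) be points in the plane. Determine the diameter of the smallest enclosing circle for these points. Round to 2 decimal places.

Side lengths²: A_1A_2² = 6.25, A_1A_3² = 14.5, A_2A_3² = 3.25.
Since A_1A_3² = 14.5 ≥ 6.25 + 3.25 = 9.5, the angle opposite A_1A_3 is not acute, so the smallest enclosing circle has A_1A_3 as diameter.
Centre = midpoint of A_1A_3 = (1.75, 3.25), r² = 14.5/4 = 3.625.
Diameter = 2r = 2√(3.625) ≈ 3.81.

3.81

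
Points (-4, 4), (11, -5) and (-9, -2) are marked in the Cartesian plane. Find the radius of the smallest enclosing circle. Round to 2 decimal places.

Call the three points A, B, C in the order given.
Side lengths²: AB² = 306, AC² = 61, BC² = 409.
Since BC² = 409 ≥ 306 + 61 = 367, the angle opposite BC is not acute, so the smallest enclosing circle has BC as diameter.
Centre = midpoint of BC = (1, -3.5), r² = 409/4 = 102.25.
r = √(102.25) ≈ 10.11.

10.11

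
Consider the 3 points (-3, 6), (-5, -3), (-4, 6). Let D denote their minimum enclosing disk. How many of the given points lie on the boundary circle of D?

2

Call the three points A, B, C in the order given.
Side lengths²: AB² = 85, AC² = 1, BC² = 82.
Since AB² = 85 ≥ 82 + 1 = 83, the angle opposite AB is not acute, so the smallest enclosing circle has AB as diameter.
Centre = midpoint of AB = (-4, 1.5), r² = 85/4 = 21.25.
The points at distance exactly r from the centre are (-3, 6), (-5, -3) — 2 points.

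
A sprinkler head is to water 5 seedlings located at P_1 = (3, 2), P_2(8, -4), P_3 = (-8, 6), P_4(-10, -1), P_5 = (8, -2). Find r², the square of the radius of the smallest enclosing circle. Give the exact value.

By Welzl's lemma the MEC is supported by two points (diametrically opposite) or three points (on a circumcircle).
The minimum enclosing circle is determined by three boundary points: P_2, P_3, P_4.
Their circumcentre is (-25/44, 1/11) with r² = 174529/1936.
The farthest remaining point P_5 is at distance² 150593/1936 ≤ 174529/1936.

174529/1936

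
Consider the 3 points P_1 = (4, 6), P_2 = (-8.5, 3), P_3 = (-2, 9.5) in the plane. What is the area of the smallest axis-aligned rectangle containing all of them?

x ranges over [-8.5, 4], width 12.5.
y ranges over [3, 9.5], height 6.5.
Area = 12.5 × 6.5 = 81.25.

81.25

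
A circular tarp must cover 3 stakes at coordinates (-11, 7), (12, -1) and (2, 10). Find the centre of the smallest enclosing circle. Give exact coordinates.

(0.5, 3)

Call the three points A, B, C in the order given.
Side lengths²: AB² = 593, AC² = 178, BC² = 221.
Since AB² = 593 ≥ 221 + 178 = 399, the angle opposite AB is not acute, so the smallest enclosing circle has AB as diameter.
Centre = midpoint of AB = (0.5, 3), r² = 593/4 = 148.25.
Centre = (0.5, 3).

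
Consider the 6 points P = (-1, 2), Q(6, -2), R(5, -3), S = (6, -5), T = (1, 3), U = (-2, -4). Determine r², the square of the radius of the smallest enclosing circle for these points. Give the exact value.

2405/98

A smallest enclosing disk is always determined by at most three of the input points on its boundary.
The minimum enclosing circle is determined by three boundary points: P, S, U.
Their circumcentre is (33/14, -23/14) with r² = 2405/98.
The farthest remaining point T is at distance² 2293/98 ≤ 2405/98.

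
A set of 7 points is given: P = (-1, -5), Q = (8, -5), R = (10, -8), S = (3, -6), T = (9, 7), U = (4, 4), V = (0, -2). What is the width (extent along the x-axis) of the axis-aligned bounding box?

11

max x = 10, min x = -1, so width = 11.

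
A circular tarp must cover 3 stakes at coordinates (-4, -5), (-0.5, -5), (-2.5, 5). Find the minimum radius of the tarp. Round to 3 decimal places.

5.156

Call the three points A, B, C in the order given.
Side lengths²: AB² = 12.25, AC² = 102.25, BC² = 104.
Since BC² = 104 < 102.25 + 12.25 = 114.5, the triangle is acute, so the smallest enclosing circle is the circumcircle.
Circumcentre = (-2.25, -0.15), r² = 26.585.
r = √(26.585) ≈ 5.156.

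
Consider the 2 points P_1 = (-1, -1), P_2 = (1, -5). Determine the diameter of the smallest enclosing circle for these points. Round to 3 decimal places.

4.472

The smallest circle enclosing two points has them as diameter endpoints.
Centre = midpoint = (0, -3); r² = |P_1P_2|²/4 = 20/4 = 5.
Diameter = 2r = 2√5 ≈ 4.472.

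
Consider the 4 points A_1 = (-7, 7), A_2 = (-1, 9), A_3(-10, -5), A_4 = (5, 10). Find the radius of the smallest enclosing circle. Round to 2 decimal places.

10.61

The farthest pair is A_3–A_4 with squared distance 450. The circle on this segment as diameter has centre (-2.5, 2.5) and r² = 450/4 = 112.5.
Check A_1: distance² to centre = 40.5 ≤ 112.5, so it lies inside.
All remaining points lie in this disk, and no smaller disk contains both endpoints, so this is the minimum enclosing circle.
r = √(112.5) ≈ 10.61.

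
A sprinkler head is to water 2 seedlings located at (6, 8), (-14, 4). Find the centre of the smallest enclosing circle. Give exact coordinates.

(-4, 6)

The smallest circle enclosing two points has them as diameter endpoints.
Centre = midpoint = (-4, 6); r² = |(6, 8)−(-14, 4)|²/4 = 416/4 = 104.
Centre = (-4, 6).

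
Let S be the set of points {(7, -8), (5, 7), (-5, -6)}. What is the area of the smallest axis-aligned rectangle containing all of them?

180

x ranges over [-5, 7], width 12.
y ranges over [-8, 7], height 15.
Area = 12 × 15 = 180.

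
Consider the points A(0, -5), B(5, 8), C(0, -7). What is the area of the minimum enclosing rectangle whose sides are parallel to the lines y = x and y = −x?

100

In coordinates u = x + y, v = x − y the rectangle is axis-aligned; the map (x,y)→(u,v) scales areas by 2.
u-values: -5, 13, -7; range = 13 − (-7) = 20.
v-values: 5, -3, 7; range = 7 − (-3) = 10.
Area = (20 × 10) / 2 = 100.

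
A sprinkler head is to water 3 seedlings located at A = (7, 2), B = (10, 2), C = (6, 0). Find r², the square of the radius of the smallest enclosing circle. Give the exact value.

5

Side lengths²: AB² = 9, AC² = 5, BC² = 20.
Since BC² = 20 ≥ 9 + 5 = 14, the angle opposite BC is not acute, so the smallest enclosing circle has BC as diameter.
Centre = midpoint of BC = (8, 1), r² = 20/4 = 5.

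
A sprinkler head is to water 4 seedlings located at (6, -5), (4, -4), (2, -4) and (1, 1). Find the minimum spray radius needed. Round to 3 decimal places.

The minimum enclosing circle of a finite set is fixed by two of the points (as a diameter) or three (as a circumcircle).
The farthest pair is (6, -5)–(1, 1) with squared distance 61. The circle on this segment as diameter has centre (3.5, -2) and r² = 61/4 = 15.25.
Check (4, -4): distance² to centre = 4.25 ≤ 15.25, so it lies inside.
All remaining points lie in this disk, and no smaller disk contains both endpoints, so this is the minimum enclosing circle.
r = √(15.25) ≈ 3.905.

3.905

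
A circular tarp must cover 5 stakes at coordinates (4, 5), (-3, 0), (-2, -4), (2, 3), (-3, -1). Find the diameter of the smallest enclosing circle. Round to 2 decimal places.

A smallest enclosing disk is always determined by at most three of the input points on its boundary.
The farthest pair is (4, 5)–(-2, -4) with squared distance 117. The circle on this segment as diameter has centre (1, 0.5) and r² = 117/4 = 29.25.
Check (-3, 0): distance² to centre = 16.25 ≤ 29.25, so it lies inside.
All remaining points lie in this disk, and no smaller disk contains both endpoints, so this is the minimum enclosing circle.
Diameter = 2r = 2√(29.25) ≈ 10.82.

10.82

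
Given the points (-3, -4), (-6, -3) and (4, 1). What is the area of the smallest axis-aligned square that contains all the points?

The bounding box has width 10 and height 5.
An axis-aligned square enclosing the set must have side ≥ max(width, height).
So the minimum side is max(10, 5) = 10.
Area = 10² = 100.

100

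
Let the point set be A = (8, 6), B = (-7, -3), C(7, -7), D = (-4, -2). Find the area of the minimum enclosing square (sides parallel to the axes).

225

The bounding box has width 15 and height 13.
An axis-aligned square enclosing the set must have side ≥ max(width, height).
So the minimum side is max(15, 13) = 15.
Area = 15² = 225.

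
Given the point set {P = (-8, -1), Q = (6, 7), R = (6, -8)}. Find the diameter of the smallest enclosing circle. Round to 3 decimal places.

18.028

Side lengths²: PQ² = 260, PR² = 245, QR² = 225.
Since PQ² = 260 < 245 + 225 = 470, the triangle is acute, so the smallest enclosing circle is the circumcircle.
Circumcentre = (1, -0.5), r² = 81.25.
Diameter = 2r = 2√(81.25) ≈ 18.028.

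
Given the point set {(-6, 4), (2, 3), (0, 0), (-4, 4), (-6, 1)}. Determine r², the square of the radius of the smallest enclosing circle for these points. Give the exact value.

17.265625

By Welzl's lemma the MEC is supported by two points (diametrically opposite) or three points (on a circumcircle).
The minimum enclosing circle is determined by three boundary points: (-6, 4), (2, 3), (-6, 1).
Their circumcentre is (-2.125, 2.5) with r² = 17.265625.
The farthest remaining point (0, 0) is at distance² 10.765625 ≤ 17.265625.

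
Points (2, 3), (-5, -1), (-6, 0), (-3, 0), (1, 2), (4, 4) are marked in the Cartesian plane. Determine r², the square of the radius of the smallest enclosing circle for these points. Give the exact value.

29

The farthest pair is (-6, 0)–(4, 4) with squared distance 116. The circle on this segment as diameter has centre (-1, 2) and r² = 116/4 = 29.
Check (2, 3): distance² to centre = 10 ≤ 29, so it lies inside.
All remaining points lie in this disk, and no smaller disk contains both endpoints, so this is the minimum enclosing circle.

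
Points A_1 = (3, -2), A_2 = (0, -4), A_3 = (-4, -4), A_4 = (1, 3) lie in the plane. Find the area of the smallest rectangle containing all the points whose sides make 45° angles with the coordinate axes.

In coordinates u = x + y, v = x − y the rectangle is axis-aligned; the map (x,y)→(u,v) scales areas by 2.
u-values: 1, -4, -8, 4; range = 4 − (-8) = 12.
v-values: 5, 4, 0, -2; range = 5 − (-2) = 7.
Area = (12 × 7) / 2 = 42.

42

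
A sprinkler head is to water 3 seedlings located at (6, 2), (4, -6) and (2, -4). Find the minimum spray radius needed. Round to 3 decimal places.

Call the three points A, B, C in the order given.
Side lengths²: AB² = 68, AC² = 52, BC² = 8.
Since AB² = 68 ≥ 52 + 8 = 60, the angle opposite AB is not acute, so the smallest enclosing circle has AB as diameter.
Centre = midpoint of AB = (5, -2), r² = 68/4 = 17.
r = √17 ≈ 4.123.

4.123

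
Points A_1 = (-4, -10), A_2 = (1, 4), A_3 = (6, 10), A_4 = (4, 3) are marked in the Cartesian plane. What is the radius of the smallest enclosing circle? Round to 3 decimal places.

11.180

By Welzl's lemma the MEC is supported by two points (diametrically opposite) or three points (on a circumcircle).
The farthest pair is A_1–A_3 with squared distance 500. The circle on this segment as diameter has centre (1, 0) and r² = 500/4 = 125.
Check A_2: distance² to centre = 16 ≤ 125, so it lies inside.
All remaining points lie in this disk, and no smaller disk contains both endpoints, so this is the minimum enclosing circle.
r = √125 ≈ 11.180.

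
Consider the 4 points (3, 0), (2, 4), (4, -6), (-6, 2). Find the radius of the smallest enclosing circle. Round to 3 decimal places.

The minimum enclosing circle is determined by three boundary points: (2, 4), (4, -6), (-6, 2).
Their circumcentre is (-17/21, -37/21) with r² = 18122/441.
The farthest remaining point (3, 0) is at distance² 7769/441 ≤ 18122/441.
r = √(18122/441) ≈ 6.410.

6.410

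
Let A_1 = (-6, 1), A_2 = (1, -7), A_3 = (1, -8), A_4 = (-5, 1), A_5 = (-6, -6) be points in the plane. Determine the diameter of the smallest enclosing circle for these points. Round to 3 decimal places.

11.402

By Welzl's lemma the MEC is supported by two points (diametrically opposite) or three points (on a circumcircle).
The farthest pair is A_1–A_3 with squared distance 130. The circle on this segment as diameter has centre (-2.5, -3.5) and r² = 130/4 = 32.5.
Check A_2: distance² to centre = 24.5 ≤ 32.5, so it lies inside.
All remaining points lie in this disk, and no smaller disk contains both endpoints, so this is the minimum enclosing circle.
Diameter = 2r = 2√(32.5) ≈ 11.402.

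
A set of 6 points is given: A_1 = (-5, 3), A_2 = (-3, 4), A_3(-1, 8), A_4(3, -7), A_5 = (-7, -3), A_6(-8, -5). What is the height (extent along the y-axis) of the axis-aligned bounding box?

max y = 8, min y = -7, so height = 15.

15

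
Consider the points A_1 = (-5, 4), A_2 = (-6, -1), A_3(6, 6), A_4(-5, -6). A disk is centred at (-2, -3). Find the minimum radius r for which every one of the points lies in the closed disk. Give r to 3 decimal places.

The required radius is the distance from (-2, -3) to the farthest point.
Squared distances: 58, 20, 145, 18.
Maximum is 145, attained at A_3.
r = √145 ≈ 12.042.

12.042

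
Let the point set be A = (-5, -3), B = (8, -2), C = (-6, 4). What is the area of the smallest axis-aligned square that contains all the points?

The bounding box has width 14 and height 7.
An axis-aligned square enclosing the set must have side ≥ max(width, height).
So the minimum side is max(14, 7) = 14.
Area = 14² = 196.

196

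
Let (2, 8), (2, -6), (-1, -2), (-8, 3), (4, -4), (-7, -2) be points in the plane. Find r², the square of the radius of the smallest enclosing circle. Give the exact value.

56.5625

The minimum enclosing circle of a finite set is fixed by two of the points (as a diameter) or three (as a circumcircle).
The minimum enclosing circle is determined by three boundary points: (2, 8), (2, -6), (-8, 3).
Their circumcentre is (-0.75, 1) with r² = 56.5625.
The farthest remaining point (-7, -2) is at distance² 48.0625 ≤ 56.5625.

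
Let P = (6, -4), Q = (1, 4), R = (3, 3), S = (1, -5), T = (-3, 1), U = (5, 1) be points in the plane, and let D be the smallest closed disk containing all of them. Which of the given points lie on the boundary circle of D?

By Welzl's lemma the MEC is supported by two points (diametrically opposite) or three points (on a circumcircle).
The minimum enclosing circle is determined by three boundary points: P, Q, T.
Their circumcentre is (161/94, -105/94) with r² = 117925/4418.
The farthest remaining point R is at distance² 82205/4418 ≤ 117925/4418.
The points at distance exactly r from the centre are P, Q, T — 3 points.

P, Q, T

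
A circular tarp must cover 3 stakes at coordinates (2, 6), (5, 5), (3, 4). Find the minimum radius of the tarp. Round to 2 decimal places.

Call the three points A, B, C in the order given.
Side lengths²: AB² = 10, AC² = 5, BC² = 5.
Since AB² = 10 ≥ 5 + 5 = 10, the angle opposite AB is not acute, so the smallest enclosing circle has AB as diameter.
Centre = midpoint of AB = (3.5, 5.5), r² = 10/4 = 2.5.
r = √(2.5) ≈ 1.58.

1.58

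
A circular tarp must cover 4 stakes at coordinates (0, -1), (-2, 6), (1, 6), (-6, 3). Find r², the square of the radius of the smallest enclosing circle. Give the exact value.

9425/529

The minimum enclosing circle of a finite set is fixed by two of the points (as a diameter) or three (as a circumcircle).
The minimum enclosing circle is determined by three boundary points: (0, -1), (1, 6), (-6, 3).
Their circumcentre is (-41/23, 65/23) with r² = 9425/529.
The farthest remaining point (-2, 6) is at distance² 5354/529 ≤ 9425/529.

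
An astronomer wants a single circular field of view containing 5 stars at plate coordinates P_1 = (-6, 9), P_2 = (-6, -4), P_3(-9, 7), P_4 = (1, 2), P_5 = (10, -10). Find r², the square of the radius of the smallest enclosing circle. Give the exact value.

162.5

The minimum enclosing circle of a finite set is fixed by two of the points (as a diameter) or three (as a circumcircle).
The farthest pair is P_3–P_5 with squared distance 650. The circle on this segment as diameter has centre (0.5, -1.5) and r² = 650/4 = 162.5.
Check P_1: distance² to centre = 152.5 ≤ 162.5, so it lies inside.
All remaining points lie in this disk, and no smaller disk contains both endpoints, so this is the minimum enclosing circle.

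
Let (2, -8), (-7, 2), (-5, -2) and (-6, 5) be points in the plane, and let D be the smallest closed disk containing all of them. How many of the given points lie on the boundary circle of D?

The farthest pair is (2, -8)–(-6, 5) with squared distance 233. The circle on this segment as diameter has centre (-2, -1.5) and r² = 233/4 = 58.25.
Check (-7, 2): distance² to centre = 37.25 ≤ 58.25, so it lies inside.
All remaining points lie in this disk, and no smaller disk contains both endpoints, so this is the minimum enclosing circle.
The points at distance exactly r from the centre are (2, -8), (-6, 5) — 2 points.

2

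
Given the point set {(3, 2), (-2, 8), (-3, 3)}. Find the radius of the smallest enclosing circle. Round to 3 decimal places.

3.907

Call the three points A, B, C in the order given.
Side lengths²: AB² = 61, AC² = 37, BC² = 26.
Since AB² = 61 < 37 + 26 = 63, the triangle is acute, so the smallest enclosing circle is the circumcircle.
Circumcentre = (25/62, 305/62), r² = 29341/1922.
r = √(29341/1922) ≈ 3.907.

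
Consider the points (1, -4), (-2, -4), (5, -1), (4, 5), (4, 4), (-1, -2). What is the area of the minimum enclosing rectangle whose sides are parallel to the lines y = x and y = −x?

52.5

In coordinates u = x + y, v = x − y the rectangle is axis-aligned; the map (x,y)→(u,v) scales areas by 2.
u-values: -3, -6, 4, 9, 8, -3; range = 9 − (-6) = 15.
v-values: 5, 2, 6, -1, 0, 1; range = 6 − (-1) = 7.
Area = (15 × 7) / 2 = 52.5.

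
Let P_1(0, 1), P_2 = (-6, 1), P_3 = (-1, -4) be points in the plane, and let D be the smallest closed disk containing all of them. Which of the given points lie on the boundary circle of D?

Side lengths²: P_1P_2² = 36, P_1P_3² = 26, P_2P_3² = 50.
Since P_2P_3² = 50 < 36 + 26 = 62, the triangle is acute, so the smallest enclosing circle is the circumcircle.
Circumcentre = (-3, -1), r² = 13.
The points at distance exactly r from the centre are P_1, P_2, P_3 — 3 points.

P_1, P_2, P_3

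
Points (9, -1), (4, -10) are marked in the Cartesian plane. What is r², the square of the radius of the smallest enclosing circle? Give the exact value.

26.5

The smallest circle enclosing two points has them as diameter endpoints.
Centre = midpoint = (6.5, -5.5); r² = |(9, -1)−(4, -10)|²/4 = 106/4 = 26.5.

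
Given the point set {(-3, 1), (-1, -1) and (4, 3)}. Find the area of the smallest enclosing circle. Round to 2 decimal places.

41.63

Call the three points A, B, C in the order given.
Side lengths²: AB² = 8, AC² = 53, BC² = 41.
Since AC² = 53 ≥ 41 + 8 = 49, the angle opposite AC is not acute, so the smallest enclosing circle has AC as diameter.
Centre = midpoint of AC = (0.5, 2), r² = 53/4 = 13.25.
Area = π·r² = π·13.25 ≈ 41.63.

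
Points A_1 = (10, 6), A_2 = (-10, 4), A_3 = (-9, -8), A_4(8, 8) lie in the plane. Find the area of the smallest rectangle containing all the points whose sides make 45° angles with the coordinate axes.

297

In coordinates u = x + y, v = x − y the rectangle is axis-aligned; the map (x,y)→(u,v) scales areas by 2.
u-values: 16, -6, -17, 16; range = 16 − (-17) = 33.
v-values: 4, -14, -1, 0; range = 4 − (-14) = 18.
Area = (33 × 18) / 2 = 297.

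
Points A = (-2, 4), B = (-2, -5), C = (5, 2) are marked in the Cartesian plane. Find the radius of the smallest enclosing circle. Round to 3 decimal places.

5.148

Side lengths²: AB² = 81, AC² = 53, BC² = 98.
Since BC² = 98 < 81 + 53 = 134, the triangle is acute, so the smallest enclosing circle is the circumcircle.
Circumcentre = (0.5, -0.5), r² = 26.5.
r = √(26.5) ≈ 5.148.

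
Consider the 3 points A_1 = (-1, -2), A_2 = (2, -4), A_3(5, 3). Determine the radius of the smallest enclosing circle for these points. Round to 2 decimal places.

Side lengths²: A_1A_2² = 13, A_1A_3² = 61, A_2A_3² = 58.
Since A_1A_3² = 61 < 58 + 13 = 71, the triangle is acute, so the smallest enclosing circle is the circumcircle.
Circumcentre = (133/54, -1/18), r² = 22997/1458.
r = √(22997/1458) ≈ 3.97.

3.97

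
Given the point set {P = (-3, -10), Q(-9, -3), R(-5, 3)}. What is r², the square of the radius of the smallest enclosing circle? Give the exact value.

43.25

Side lengths²: PQ² = 85, PR² = 173, QR² = 52.
Since PR² = 173 ≥ 85 + 52 = 137, the angle opposite PR is not acute, so the smallest enclosing circle has PR as diameter.
Centre = midpoint of PR = (-4, -3.5), r² = 173/4 = 43.25.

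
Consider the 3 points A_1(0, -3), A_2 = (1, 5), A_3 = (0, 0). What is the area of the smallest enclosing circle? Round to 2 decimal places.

Side lengths²: A_1A_2² = 65, A_1A_3² = 9, A_2A_3² = 26.
Since A_1A_2² = 65 ≥ 26 + 9 = 35, the angle opposite A_1A_2 is not acute, so the smallest enclosing circle has A_1A_2 as diameter.
Centre = midpoint of A_1A_2 = (0.5, 1), r² = 65/4 = 16.25.
Area = π·r² = π·16.25 ≈ 51.05.

51.05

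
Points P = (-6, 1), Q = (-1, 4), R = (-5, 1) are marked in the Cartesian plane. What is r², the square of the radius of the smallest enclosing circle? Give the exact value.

8.5

Side lengths²: PQ² = 34, PR² = 1, QR² = 25.
Since PQ² = 34 ≥ 25 + 1 = 26, the angle opposite PQ is not acute, so the smallest enclosing circle has PQ as diameter.
Centre = midpoint of PQ = (-3.5, 2.5), r² = 34/4 = 8.5.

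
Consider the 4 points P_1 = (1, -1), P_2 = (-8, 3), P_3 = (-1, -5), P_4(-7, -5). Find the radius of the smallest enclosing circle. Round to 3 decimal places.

5.321

The minimum enclosing circle is determined by three boundary points: P_1, P_2, P_3.
Their circumcentre is (-95/22, -37/44) with r² = 54805/1936.
The farthest remaining point P_4 is at distance² 47413/1936 ≤ 54805/1936.
r = √(54805/1936) ≈ 5.321.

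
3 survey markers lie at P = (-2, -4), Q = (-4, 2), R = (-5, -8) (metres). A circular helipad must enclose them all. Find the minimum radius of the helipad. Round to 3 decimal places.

Side lengths²: PQ² = 40, PR² = 25, QR² = 101.
Since QR² = 101 ≥ 40 + 25 = 65, the angle opposite QR is not acute, so the smallest enclosing circle has QR as diameter.
Centre = midpoint of QR = (-4.5, -3), r² = 101/4 = 25.25.
r = √(25.25) ≈ 5.025.

5.025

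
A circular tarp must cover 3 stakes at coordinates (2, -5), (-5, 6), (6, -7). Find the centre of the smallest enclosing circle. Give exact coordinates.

(0.5, -0.5)

Call the three points A, B, C in the order given.
Side lengths²: AB² = 170, AC² = 20, BC² = 290.
Since BC² = 290 ≥ 170 + 20 = 190, the angle opposite BC is not acute, so the smallest enclosing circle has BC as diameter.
Centre = midpoint of BC = (0.5, -0.5), r² = 290/4 = 72.5.
Centre = (0.5, -0.5).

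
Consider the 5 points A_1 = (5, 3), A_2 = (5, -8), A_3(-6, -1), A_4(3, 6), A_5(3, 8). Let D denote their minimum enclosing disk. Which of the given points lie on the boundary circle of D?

A_2, A_3, A_5

By Welzl's lemma the MEC is supported by two points (diametrically opposite) or three points (on a circumcircle).
The minimum enclosing circle is determined by three boundary points: A_2, A_3, A_5.
Their circumcentre is (20/9, -2/9) with r² = 5525/81.
The farthest remaining point A_4 is at distance² 3185/81 ≤ 5525/81.
The points at distance exactly r from the centre are A_2, A_3, A_5 — 3 points.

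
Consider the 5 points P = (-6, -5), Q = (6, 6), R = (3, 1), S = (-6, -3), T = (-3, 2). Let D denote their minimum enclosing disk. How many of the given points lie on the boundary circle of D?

By Welzl's lemma the MEC is supported by two points (diametrically opposite) or three points (on a circumcircle).
The farthest pair is P–Q with squared distance 265. The circle on this segment as diameter has centre (0, 0.5) and r² = 265/4 = 66.25.
Check R: distance² to centre = 9.25 ≤ 66.25, so it lies inside.
All remaining points lie in this disk, and no smaller disk contains both endpoints, so this is the minimum enclosing circle.
The points at distance exactly r from the centre are P, Q — 2 points.

2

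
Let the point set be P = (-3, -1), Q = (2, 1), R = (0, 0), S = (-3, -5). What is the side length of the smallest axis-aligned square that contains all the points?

The bounding box has width 5 and height 6.
An axis-aligned square enclosing the set must have side ≥ max(width, height).
So the minimum side is max(5, 6) = 6.

6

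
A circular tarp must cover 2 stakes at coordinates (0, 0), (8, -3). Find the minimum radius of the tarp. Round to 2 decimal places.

The smallest circle enclosing two points has them as diameter endpoints.
Centre = midpoint = (4, -1.5); r² = |(0, 0)−(8, -3)|²/4 = 73/4 = 18.25.
r = √(18.25) ≈ 4.27.

4.27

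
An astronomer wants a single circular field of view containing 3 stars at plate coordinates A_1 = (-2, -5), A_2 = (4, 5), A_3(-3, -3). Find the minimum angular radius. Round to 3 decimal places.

5.831

Side lengths²: A_1A_2² = 136, A_1A_3² = 5, A_2A_3² = 113.
Since A_1A_2² = 136 ≥ 113 + 5 = 118, the angle opposite A_1A_2 is not acute, so the smallest enclosing circle has A_1A_2 as diameter.
Centre = midpoint of A_1A_2 = (1, 0), r² = 136/4 = 34.
r = √34 ≈ 5.831.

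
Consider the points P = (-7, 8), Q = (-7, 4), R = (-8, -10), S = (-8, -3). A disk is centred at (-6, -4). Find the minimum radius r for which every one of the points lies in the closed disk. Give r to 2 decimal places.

12.04

The required radius is the distance from (-6, -4) to the farthest point.
Squared distances: 145, 65, 40, 5.
Maximum is 145, attained at P.
r = √145 ≈ 12.04.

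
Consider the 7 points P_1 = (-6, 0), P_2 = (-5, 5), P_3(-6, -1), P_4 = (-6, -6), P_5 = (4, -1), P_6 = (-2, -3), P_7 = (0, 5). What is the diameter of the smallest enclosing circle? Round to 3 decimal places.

12.722

A smallest enclosing disk is always determined by at most three of the input points on its boundary.
The minimum enclosing circle is determined by three boundary points: P_2, P_4, P_5.
Their circumcentre is (-33/14, -11/14) with r² = 3965/98.
The farthest remaining point P_7 is at distance² 3825/98 ≤ 3965/98.
Diameter = 2r = 2√(3965/98) ≈ 12.722.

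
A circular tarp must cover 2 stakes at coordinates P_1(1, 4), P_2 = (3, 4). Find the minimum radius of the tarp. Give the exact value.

The smallest circle enclosing two points has them as diameter endpoints.
Centre = midpoint = (2, 4); r² = |P_1P_2|²/4 = 4/4 = 1.
r = √1 = 1.

1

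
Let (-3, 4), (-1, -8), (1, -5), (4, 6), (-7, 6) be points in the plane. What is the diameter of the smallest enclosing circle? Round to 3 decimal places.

16.174

A smallest enclosing disk is always determined by at most three of the input points on its boundary.
The minimum enclosing circle is determined by three boundary points: (-1, -8), (4, 6), (-7, 6).
Their circumcentre is (-1.5, 1/14) with r² = 6409/98.
The farthest remaining point (1, -5) is at distance² 3133/98 ≤ 6409/98.
Diameter = 2r = 2√(6409/98) ≈ 16.174.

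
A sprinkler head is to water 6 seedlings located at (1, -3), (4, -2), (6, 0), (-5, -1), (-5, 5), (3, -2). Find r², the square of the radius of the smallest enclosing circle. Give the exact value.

4453/121

The minimum enclosing circle is determined by three boundary points: (6, 0), (-5, -1), (-5, 5).
Their circumcentre is (3/11, 2) with r² = 4453/121.
The farthest remaining point (4, -2) is at distance² 3617/121 ≤ 4453/121.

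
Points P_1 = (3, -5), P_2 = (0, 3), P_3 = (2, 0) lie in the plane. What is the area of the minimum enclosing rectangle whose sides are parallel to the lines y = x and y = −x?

27.5

In coordinates u = x + y, v = x − y the rectangle is axis-aligned; the map (x,y)→(u,v) scales areas by 2.
u-values: -2, 3, 2; range = 3 − (-2) = 5.
v-values: 8, -3, 2; range = 8 − (-3) = 11.
Area = (5 × 11) / 2 = 27.5.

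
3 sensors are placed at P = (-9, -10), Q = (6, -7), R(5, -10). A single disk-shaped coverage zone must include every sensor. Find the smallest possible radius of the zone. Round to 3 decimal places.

7.649

Side lengths²: PQ² = 234, PR² = 196, QR² = 10.
Since PQ² = 234 ≥ 196 + 10 = 206, the angle opposite PQ is not acute, so the smallest enclosing circle has PQ as diameter.
Centre = midpoint of PQ = (-1.5, -8.5), r² = 234/4 = 58.5.
r = √(58.5) ≈ 7.649.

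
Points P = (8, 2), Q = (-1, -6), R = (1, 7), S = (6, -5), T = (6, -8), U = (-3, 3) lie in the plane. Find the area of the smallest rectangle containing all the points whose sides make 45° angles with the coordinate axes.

170

In coordinates u = x + y, v = x − y the rectangle is axis-aligned; the map (x,y)→(u,v) scales areas by 2.
u-values: 10, -7, 8, 1, -2, 0; range = 10 − (-7) = 17.
v-values: 6, 5, -6, 11, 14, -6; range = 14 − (-6) = 20.
Area = (17 × 20) / 2 = 170.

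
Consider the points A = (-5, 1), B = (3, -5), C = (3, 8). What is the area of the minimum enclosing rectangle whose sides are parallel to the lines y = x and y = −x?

In coordinates u = x + y, v = x − y the rectangle is axis-aligned; the map (x,y)→(u,v) scales areas by 2.
u-values: -4, -2, 11; range = 11 − (-4) = 15.
v-values: -6, 8, -5; range = 8 − (-6) = 14.
Area = (15 × 14) / 2 = 105.

105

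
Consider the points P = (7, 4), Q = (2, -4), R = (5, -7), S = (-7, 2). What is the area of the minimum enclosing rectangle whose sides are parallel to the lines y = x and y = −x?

168

In coordinates u = x + y, v = x − y the rectangle is axis-aligned; the map (x,y)→(u,v) scales areas by 2.
u-values: 11, -2, -2, -5; range = 11 − (-5) = 16.
v-values: 3, 6, 12, -9; range = 12 − (-9) = 21.
Area = (16 × 21) / 2 = 168.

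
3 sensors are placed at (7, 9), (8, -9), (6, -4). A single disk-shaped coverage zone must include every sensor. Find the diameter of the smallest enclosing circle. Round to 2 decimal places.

18.03

Call the three points A, B, C in the order given.
Side lengths²: AB² = 325, AC² = 170, BC² = 29.
Since AB² = 325 ≥ 170 + 29 = 199, the angle opposite AB is not acute, so the smallest enclosing circle has AB as diameter.
Centre = midpoint of AB = (7.5, 0), r² = 325/4 = 81.25.
Diameter = 2r = 2√(81.25) ≈ 18.03.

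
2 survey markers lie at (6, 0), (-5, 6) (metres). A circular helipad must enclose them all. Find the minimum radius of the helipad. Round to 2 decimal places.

The smallest circle enclosing two points has them as diameter endpoints.
Centre = midpoint = (0.5, 3); r² = |(6, 0)−(-5, 6)|²/4 = 157/4 = 39.25.
r = √(39.25) ≈ 6.26.

6.26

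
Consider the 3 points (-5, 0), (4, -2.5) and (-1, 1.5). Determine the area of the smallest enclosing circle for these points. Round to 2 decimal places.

68.53

Call the three points A, B, C in the order given.
Side lengths²: AB² = 87.25, AC² = 18.25, BC² = 41.
Since AB² = 87.25 ≥ 41 + 18.25 = 59.25, the angle opposite AB is not acute, so the smallest enclosing circle has AB as diameter.
Centre = midpoint of AB = (-0.5, -1.25), r² = 87.25/4 = 21.8125.
Area = π·r² = π·21.8125 ≈ 68.53.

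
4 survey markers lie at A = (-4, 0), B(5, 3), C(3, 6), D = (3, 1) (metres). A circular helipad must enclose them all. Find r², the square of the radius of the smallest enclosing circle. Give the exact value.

The minimum enclosing circle is determined by three boundary points: A, B, C.
Their circumcentre is (7/22, 45/22) with r² = 5525/242.
The farthest remaining point D is at distance² 2005/242 ≤ 5525/242.

5525/242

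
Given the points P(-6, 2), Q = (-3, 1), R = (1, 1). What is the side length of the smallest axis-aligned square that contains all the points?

The bounding box has width 7 and height 1.
An axis-aligned square enclosing the set must have side ≥ max(width, height).
So the minimum side is max(7, 1) = 7.

7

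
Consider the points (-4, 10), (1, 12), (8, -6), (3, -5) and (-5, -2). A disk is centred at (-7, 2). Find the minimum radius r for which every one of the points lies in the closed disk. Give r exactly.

17

The required radius is the distance from (-7, 2) to the farthest point.
Squared distances: 73, 164, 289, 149, 20.
Maximum is 289, attained at (8, -6).
r = √289 = 17.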